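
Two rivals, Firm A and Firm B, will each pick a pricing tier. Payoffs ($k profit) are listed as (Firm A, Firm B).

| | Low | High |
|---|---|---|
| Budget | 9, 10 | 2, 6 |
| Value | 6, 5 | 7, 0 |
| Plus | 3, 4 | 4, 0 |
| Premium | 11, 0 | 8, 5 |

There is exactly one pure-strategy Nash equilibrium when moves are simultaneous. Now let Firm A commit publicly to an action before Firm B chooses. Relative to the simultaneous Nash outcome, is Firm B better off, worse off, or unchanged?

better off

Work backward from Firm B's decision.
- Budget: BR = Low, leader payoff 9.
- Value: BR = Low, leader payoff 6.
- Plus: BR = Low, leader payoff 3.
- Premium: BR = High, leader payoff 8.
Among 9, 6, 3, 8, the best is 9 at Budget. Subgame-perfect outcome: (Budget, Low) with payoffs (9, 10).
For the simultaneous game, intersect best replies.
Firm A's best replies: Low→Premium; High→Premium.
Firm B's best replies: Budget→Low; Value→Low; Plus→Low; Premium→High.
Only (Premium, High) has each player best-responding; Nash payoffs (8, 5).
Firm B earns 10 sequentially versus 5 at the Nash outcome: better off.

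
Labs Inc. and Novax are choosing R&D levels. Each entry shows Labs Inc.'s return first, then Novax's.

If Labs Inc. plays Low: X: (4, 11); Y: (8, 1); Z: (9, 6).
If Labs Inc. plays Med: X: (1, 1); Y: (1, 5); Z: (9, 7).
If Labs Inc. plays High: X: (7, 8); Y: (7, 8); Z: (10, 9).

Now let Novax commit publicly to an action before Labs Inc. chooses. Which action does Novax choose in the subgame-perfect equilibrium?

Work backward from Labs Inc.'s decision.
- X: BR = High, leader payoff 8.
- Y: BR = Low, leader payoff 1.
- Z: BR = High, leader payoff 9.
Among 8, 1, 9, the best is 9 at Z. Subgame-perfect outcome: (High, Z) with payoffs (10, 9).

Z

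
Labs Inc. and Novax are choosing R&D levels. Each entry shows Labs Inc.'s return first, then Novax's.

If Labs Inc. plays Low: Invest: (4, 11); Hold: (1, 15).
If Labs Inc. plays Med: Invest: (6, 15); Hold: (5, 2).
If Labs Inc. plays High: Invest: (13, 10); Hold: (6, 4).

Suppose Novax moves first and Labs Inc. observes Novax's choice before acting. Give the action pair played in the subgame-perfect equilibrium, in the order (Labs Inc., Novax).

(High, Invest)

Labs Inc. best-responds to each possible Novax move:
- Invest: BR = High, leader payoff 10.
- Hold: BR = High, leader payoff 4.
Novax's induced payoffs are 10, 4, so Novax commits to Invest. Subgame-perfect outcome: (High, Invest) with payoffs (13, 10).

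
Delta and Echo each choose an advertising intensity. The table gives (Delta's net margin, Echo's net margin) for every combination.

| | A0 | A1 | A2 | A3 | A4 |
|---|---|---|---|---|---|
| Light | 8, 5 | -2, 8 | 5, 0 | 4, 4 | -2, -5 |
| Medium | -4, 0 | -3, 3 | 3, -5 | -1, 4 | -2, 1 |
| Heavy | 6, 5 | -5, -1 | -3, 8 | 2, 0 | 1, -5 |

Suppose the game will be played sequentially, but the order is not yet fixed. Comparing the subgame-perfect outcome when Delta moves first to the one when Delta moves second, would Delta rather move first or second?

If Delta leads: Echo's best replies are Light→A1, Medium→A3, Heavy→A2; Delta's induced payoffs -2, -1, -3; outcome (Medium, A3), payoffs (-1, 4).
If Echo leads: Delta's best replies are A0→Light, A1→Light, A2→Light, A3→Light, A4→Heavy; Echo's induced payoffs 5, 8, 0, 4, -5; outcome (Light, A1), payoffs (-2, 8).
Delta gets -1 moving first and -2 moving second, so Delta prefers to move first.

first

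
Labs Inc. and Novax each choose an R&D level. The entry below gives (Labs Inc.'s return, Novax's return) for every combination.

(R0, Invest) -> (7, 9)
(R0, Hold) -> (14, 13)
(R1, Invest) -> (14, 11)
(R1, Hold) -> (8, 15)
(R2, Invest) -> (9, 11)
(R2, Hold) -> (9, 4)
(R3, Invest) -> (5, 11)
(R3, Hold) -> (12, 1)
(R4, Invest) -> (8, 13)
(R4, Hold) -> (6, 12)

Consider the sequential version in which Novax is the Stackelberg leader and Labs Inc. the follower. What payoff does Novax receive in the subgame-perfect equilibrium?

Backward induction with Novax moving first.
- Invest → Labs Inc. plays R1 (best of 7, 14, 9, 5, 8); Novax gets 11.
- Hold → Labs Inc. plays R0 (best of 14, 8, 9, 12, 6); Novax gets 13.
Among 11, 13, the best is 13 at Hold. Subgame-perfect outcome: (R0, Hold) with payoffs (14, 13).

13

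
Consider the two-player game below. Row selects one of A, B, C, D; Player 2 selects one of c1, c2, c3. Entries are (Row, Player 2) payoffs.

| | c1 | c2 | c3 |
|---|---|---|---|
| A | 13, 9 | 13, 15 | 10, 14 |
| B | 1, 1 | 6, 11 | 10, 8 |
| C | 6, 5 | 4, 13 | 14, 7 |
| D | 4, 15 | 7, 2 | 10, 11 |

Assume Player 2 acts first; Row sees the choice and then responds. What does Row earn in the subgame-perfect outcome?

Work backward from Row's decision.
- c1 → Row plays A (best of 13, 1, 6, 4); Player 2 gets 9.
- c2 → Row plays A (best of 13, 6, 4, 7); Player 2 gets 15.
- c3 → Row plays C (best of 10, 10, 14, 10); Player 2 gets 7.
Maximizing over 9, 15, 7, Player 2 chooses c2. Subgame-perfect outcome: (A, c2) with payoffs (13, 15).

13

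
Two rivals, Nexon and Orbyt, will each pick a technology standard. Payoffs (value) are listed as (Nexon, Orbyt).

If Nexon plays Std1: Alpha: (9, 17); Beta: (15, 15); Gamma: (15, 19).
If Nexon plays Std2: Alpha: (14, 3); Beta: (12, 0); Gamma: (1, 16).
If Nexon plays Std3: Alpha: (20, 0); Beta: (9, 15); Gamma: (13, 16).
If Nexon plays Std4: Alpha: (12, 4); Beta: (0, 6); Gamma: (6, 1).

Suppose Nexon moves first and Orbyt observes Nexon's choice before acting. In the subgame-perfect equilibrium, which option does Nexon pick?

Std1

Orbyt best-responds to each possible Nexon move:
- Std1: Orbyt compares 17, 15, 19 and picks Gamma; Nexon would get 15.
- Std2: Orbyt compares 3, 0, 16 and picks Gamma; Nexon would get 1.
- Std3: Orbyt compares 0, 15, 16 and picks Gamma; Nexon would get 13.
- Std4: Orbyt compares 4, 6, 1 and picks Beta; Nexon would get 0.
Maximizing over 15, 1, 13, 0, Nexon chooses Std1. Subgame-perfect outcome: (Std1, Gamma) with payoffs (15, 19).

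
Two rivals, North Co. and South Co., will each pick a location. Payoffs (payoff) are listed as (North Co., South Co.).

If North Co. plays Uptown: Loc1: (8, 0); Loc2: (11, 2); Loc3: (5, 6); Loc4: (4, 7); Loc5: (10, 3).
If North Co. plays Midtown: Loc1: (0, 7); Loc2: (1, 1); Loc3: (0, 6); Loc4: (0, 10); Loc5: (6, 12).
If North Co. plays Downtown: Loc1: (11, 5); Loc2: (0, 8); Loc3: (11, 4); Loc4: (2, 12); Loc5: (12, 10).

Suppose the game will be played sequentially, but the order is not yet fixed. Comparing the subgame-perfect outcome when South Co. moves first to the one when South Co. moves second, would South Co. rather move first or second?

second

If North Co. leads: South Co.'s best replies are Uptown→Loc4, Midtown→Loc5, Downtown→Loc4; North Co.'s induced payoffs 4, 6, 2; outcome (Midtown, Loc5), payoffs (6, 12).
If South Co. leads: North Co.'s best replies are Loc1→Downtown, Loc2→Uptown, Loc3→Downtown, Loc4→Uptown, Loc5→Downtown; South Co.'s induced payoffs 5, 2, 4, 7, 10; outcome (Downtown, Loc5), payoffs (12, 10).
South Co. gets 10 moving first and 12 moving second, so South Co. prefers to move second.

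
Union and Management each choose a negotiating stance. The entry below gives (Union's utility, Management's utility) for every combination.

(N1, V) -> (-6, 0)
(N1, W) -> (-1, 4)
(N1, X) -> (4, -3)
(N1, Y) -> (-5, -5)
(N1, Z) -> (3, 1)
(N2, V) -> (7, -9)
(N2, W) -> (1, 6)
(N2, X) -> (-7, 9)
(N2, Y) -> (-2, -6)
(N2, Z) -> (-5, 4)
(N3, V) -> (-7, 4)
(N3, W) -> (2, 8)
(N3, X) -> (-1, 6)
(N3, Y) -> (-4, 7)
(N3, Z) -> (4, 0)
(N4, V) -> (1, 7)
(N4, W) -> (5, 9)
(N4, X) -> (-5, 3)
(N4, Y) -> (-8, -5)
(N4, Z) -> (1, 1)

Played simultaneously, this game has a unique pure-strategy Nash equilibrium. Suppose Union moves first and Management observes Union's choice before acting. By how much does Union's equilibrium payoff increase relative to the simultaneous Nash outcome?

Work backward from Management's decision.
- N1: Management compares 0, 4, -3, -5, 1 and picks W; Union would get -1.
- N2: Management compares -9, 6, 9, -6, 4 and picks X; Union would get -7.
- N3: Management compares 4, 8, 6, 7, 0 and picks W; Union would get 2.
- N4: Management compares 7, 9, 3, -5, 1 and picks W; Union would get 5.
Maximizing over -1, -7, 2, 5, Union chooses N4. Subgame-perfect outcome: (N4, W) with payoffs (5, 9).
For the simultaneous game, intersect best replies.
Union's best replies: V→N2; W→N4; X→N1; Y→N2; Z→N3.
Management's best replies: N1→W; N2→X; N3→W; N4→W.
The unique mutual best reply is (N4, W), giving (5, 9).
Union's commitment gain: 5 − 5 = 0.

0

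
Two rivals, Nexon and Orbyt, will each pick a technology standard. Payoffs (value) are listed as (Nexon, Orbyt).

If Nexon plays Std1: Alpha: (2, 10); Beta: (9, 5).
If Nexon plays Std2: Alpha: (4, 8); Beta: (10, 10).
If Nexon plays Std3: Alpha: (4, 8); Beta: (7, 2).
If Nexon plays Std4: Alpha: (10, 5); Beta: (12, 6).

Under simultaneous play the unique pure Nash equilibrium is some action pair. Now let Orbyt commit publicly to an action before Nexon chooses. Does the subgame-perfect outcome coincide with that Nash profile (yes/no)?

Solve by backward induction (Orbyt leads).
- Alpha: BR = Std4, leader payoff 5.
- Beta: BR = Std4, leader payoff 6.
Orbyt's induced payoffs are 5, 6, so Orbyt commits to Beta. Subgame-perfect outcome: (Std4, Beta) with payoffs (12, 6).
Now find the simultaneous Nash equilibrium.
Nexon's best replies: Alpha→Std4; Beta→Std4.
Orbyt's best replies: Std1→Alpha; Std2→Beta; Std3→Alpha; Std4→Beta.
The unique mutual best reply is (Std4, Beta), giving (12, 6).
Sequential outcome (Std4, Beta) coincides with the Nash profile (Std4, Beta).

yes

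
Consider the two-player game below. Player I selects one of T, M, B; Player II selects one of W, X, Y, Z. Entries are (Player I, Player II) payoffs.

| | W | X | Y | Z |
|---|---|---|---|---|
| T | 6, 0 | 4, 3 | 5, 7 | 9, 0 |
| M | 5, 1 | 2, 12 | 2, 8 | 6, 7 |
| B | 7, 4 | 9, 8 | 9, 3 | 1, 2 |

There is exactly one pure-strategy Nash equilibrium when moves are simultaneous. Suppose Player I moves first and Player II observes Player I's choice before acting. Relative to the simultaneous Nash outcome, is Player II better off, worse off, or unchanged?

unchanged

Player II best-responds to each possible Player I move:
- T: Player II compares 0, 3, 7, 0 and picks Y; Player I would get 5.
- M: Player II compares 1, 12, 8, 7 and picks X; Player I would get 2.
- B: Player II compares 4, 8, 3, 2 and picks X; Player I would get 9.
Among 5, 2, 9, the best is 9 at B. Subgame-perfect outcome: (B, X) with payoffs (9, 8).
Under simultaneous play:
Player I's best replies: W→B; X→B; Y→B; Z→T.
Player II's best replies: T→Y; M→X; B→X.
Only (B, X) has each player best-responding; Nash payoffs (9, 8).
Player II earns 8 sequentially versus 8 at the Nash outcome: unchanged.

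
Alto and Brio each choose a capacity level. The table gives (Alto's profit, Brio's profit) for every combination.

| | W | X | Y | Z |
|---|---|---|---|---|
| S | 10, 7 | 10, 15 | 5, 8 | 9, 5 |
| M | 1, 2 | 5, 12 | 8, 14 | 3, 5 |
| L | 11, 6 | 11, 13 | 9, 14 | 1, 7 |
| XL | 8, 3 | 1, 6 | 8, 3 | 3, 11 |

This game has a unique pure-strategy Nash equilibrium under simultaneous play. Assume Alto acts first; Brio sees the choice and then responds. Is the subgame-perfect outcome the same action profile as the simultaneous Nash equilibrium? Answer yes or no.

Work backward from Brio's decision.
- S → Brio plays X (best of 7, 15, 8, 5); Alto gets 10.
- M → Brio plays Y (best of 2, 12, 14, 5); Alto gets 8.
- L → Brio plays Y (best of 6, 13, 14, 7); Alto gets 9.
- XL → Brio plays Z (best of 3, 6, 3, 11); Alto gets 3.
Alto's induced payoffs are 10, 8, 9, 3, so Alto commits to S. Subgame-perfect outcome: (S, X) with payoffs (10, 15).
Under simultaneous play:
Alto's best replies: W→L; X→L; Y→L; Z→S.
Brio's best replies: S→X; M→Y; L→Y; XL→Z.
The unique mutual best reply is (L, Y), giving (9, 14).
Sequential outcome (S, X) differs from the Nash profile (L, Y).

no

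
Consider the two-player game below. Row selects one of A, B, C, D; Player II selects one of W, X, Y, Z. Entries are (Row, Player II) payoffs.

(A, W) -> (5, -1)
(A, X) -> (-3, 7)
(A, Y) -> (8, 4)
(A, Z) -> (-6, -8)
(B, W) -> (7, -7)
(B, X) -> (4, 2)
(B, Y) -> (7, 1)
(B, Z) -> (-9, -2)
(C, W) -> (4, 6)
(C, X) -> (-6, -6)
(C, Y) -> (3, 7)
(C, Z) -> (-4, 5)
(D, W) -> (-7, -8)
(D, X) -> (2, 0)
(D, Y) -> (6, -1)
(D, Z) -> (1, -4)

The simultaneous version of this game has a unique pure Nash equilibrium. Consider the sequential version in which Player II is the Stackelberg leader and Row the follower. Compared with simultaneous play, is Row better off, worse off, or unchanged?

Solve by backward induction (Player II leads).
- W: BR = B, leader payoff -7.
- X: BR = B, leader payoff 2.
- Y: BR = A, leader payoff 4.
- Z: BR = D, leader payoff -4.
Maximizing over -7, 2, 4, -4, Player II chooses Y. Subgame-perfect outcome: (A, Y) with payoffs (8, 4).
Under simultaneous play:
Row's best replies: W→B; X→B; Y→A; Z→D.
Player II's best replies: A→X; B→X; C→Y; D→X.
The unique mutual best reply is (B, X), giving (4, 2).
Row earns 8 sequentially versus 4 at the Nash outcome: better off.

better off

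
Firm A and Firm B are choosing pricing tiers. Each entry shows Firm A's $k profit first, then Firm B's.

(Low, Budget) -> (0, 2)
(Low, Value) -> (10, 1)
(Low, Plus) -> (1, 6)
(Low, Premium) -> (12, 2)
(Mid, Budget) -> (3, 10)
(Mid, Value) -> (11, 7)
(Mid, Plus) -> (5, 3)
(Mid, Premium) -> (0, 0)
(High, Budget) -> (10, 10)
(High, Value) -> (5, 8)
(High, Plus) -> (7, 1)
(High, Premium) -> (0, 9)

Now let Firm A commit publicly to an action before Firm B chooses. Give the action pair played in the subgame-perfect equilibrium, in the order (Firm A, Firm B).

(High, Budget)

Firm B best-responds to each possible Firm A move:
- Low → Firm B plays Plus (best of 2, 1, 6, 2); Firm A gets 1.
- Mid → Firm B plays Budget (best of 10, 7, 3, 0); Firm A gets 3.
- High → Firm B plays Budget (best of 10, 8, 1, 9); Firm A gets 10.
Among 1, 3, 10, the best is 10 at High. Subgame-perfect outcome: (High, Budget) with payoffs (10, 10).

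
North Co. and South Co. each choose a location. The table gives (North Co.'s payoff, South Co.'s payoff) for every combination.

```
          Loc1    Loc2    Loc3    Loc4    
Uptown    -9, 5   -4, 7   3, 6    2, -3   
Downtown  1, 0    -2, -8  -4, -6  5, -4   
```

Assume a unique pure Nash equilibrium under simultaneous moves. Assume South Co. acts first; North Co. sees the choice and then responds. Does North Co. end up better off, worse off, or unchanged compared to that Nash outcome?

better off

North Co. best-responds to each possible South Co. move:
- Loc1: BR = Downtown, leader payoff 0.
- Loc2: BR = Downtown, leader payoff -8.
- Loc3: BR = Uptown, leader payoff 6.
- Loc4: BR = Downtown, leader payoff -4.
Among 0, -8, 6, -4, the best is 6 at Loc3. Subgame-perfect outcome: (Uptown, Loc3) with payoffs (3, 6).
For the simultaneous game, intersect best replies.
North Co.'s best replies: Loc1→Downtown; Loc2→Downtown; Loc3→Uptown; Loc4→Downtown.
South Co.'s best replies: Uptown→Loc2; Downtown→Loc1.
Only (Downtown, Loc1) has each player best-responding; Nash payoffs (1, 0).
North Co. earns 3 sequentially versus 1 at the Nash outcome: better off.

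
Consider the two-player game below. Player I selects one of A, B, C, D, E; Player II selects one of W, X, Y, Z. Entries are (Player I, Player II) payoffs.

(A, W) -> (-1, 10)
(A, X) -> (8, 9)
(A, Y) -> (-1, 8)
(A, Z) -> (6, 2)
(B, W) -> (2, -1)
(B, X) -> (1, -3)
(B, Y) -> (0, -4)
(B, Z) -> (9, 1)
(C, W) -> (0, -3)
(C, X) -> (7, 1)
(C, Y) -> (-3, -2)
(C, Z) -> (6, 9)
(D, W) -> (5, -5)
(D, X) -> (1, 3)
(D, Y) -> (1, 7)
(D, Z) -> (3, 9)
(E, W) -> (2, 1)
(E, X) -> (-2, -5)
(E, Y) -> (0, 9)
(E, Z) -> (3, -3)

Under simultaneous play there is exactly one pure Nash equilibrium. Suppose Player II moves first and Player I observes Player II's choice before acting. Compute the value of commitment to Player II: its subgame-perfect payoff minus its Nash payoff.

8

Player I best-responds to each possible Player II move:
- W: BR = D, leader payoff -5.
- X: BR = A, leader payoff 9.
- Y: BR = D, leader payoff 7.
- Z: BR = B, leader payoff 1.
Among -5, 9, 7, 1, the best is 9 at X. Subgame-perfect outcome: (A, X) with payoffs (8, 9).
Under simultaneous play:
Player I's best replies: W→D; X→A; Y→D; Z→B.
Player II's best replies: A→W; B→Z; C→Z; D→Z; E→Y.
Only (B, Z) has each player best-responding; Nash payoffs (9, 1).
Player II's commitment gain: 9 − 1 = 8.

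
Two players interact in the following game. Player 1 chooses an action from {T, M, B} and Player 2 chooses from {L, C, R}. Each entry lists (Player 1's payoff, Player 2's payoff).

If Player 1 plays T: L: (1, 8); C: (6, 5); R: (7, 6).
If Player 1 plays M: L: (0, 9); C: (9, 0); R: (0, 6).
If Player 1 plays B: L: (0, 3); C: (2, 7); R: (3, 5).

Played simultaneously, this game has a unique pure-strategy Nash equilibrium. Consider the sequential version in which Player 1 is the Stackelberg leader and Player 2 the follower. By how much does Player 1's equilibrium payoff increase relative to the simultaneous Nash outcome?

Player 2 best-responds to each possible Player 1 move:
- T: Player 2 compares 8, 5, 6 and picks L; Player 1 would get 1.
- M: Player 2 compares 9, 0, 6 and picks L; Player 1 would get 0.
- B: Player 2 compares 3, 7, 5 and picks C; Player 1 would get 2.
Among 1, 0, 2, the best is 2 at B. Subgame-perfect outcome: (B, C) with payoffs (2, 7).
Under simultaneous play:
Player 1's best replies: L→T; C→M; R→T.
Player 2's best replies: T→L; M→L; B→C.
Only (T, L) has each player best-responding; Nash payoffs (1, 8).
Player 1's commitment gain: 2 − 1 = 1.

1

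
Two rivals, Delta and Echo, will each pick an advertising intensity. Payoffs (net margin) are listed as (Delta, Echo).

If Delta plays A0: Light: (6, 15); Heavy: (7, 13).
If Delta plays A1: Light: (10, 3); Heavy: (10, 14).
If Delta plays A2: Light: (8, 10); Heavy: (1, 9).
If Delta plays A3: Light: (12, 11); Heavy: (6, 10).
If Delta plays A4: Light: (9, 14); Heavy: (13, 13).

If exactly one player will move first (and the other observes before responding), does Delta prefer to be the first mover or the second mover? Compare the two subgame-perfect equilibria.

If Delta leads: Echo's best replies are A0→Light, A1→Heavy, A2→Light, A3→Light, A4→Light; Delta's induced payoffs 6, 10, 8, 12, 9; outcome (A3, Light), payoffs (12, 11).
If Echo leads: Delta's best replies are Light→A3, Heavy→A4; Echo's induced payoffs 11, 13; outcome (A4, Heavy), payoffs (13, 13).
Delta gets 12 moving first and 13 moving second, so Delta prefers to move second.

second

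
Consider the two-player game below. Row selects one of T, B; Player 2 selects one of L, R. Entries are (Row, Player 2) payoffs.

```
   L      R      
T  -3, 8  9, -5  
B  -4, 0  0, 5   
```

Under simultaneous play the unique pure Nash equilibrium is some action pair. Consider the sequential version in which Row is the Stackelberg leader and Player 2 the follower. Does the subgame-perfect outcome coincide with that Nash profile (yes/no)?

no

Backward induction with Row moving first.
- T: BR = L, leader payoff -3.
- B: BR = R, leader payoff 0.
Maximizing over -3, 0, Row chooses B. Subgame-perfect outcome: (B, R) with payoffs (0, 5).
For the simultaneous game, intersect best replies.
Row's best replies: L→T; R→T.
Player 2's best replies: T→L; B→R.
Only (T, L) has each player best-responding; Nash payoffs (-3, 8).
Sequential outcome (B, R) differs from the Nash profile (T, L).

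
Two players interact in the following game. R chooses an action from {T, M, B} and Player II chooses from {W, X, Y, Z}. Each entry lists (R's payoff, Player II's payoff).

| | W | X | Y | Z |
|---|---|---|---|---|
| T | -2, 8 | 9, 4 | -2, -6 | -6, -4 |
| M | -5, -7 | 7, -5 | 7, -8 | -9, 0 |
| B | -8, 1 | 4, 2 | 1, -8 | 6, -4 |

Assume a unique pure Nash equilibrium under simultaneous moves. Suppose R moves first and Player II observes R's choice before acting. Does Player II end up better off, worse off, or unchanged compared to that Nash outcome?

Work backward from Player II's decision.
- T: BR = W, leader payoff -2.
- M: BR = Z, leader payoff -9.
- B: BR = X, leader payoff 4.
Maximizing over -2, -9, 4, R chooses B. Subgame-perfect outcome: (B, X) with payoffs (4, 2).
Now find the simultaneous Nash equilibrium.
R's best replies: W→T; X→T; Y→M; Z→B.
Player II's best replies: T→W; M→Z; B→X.
Only (T, W) has each player best-responding; Nash payoffs (-2, 8).
Player II earns 2 sequentially versus 8 at the Nash outcome: worse off.

worse off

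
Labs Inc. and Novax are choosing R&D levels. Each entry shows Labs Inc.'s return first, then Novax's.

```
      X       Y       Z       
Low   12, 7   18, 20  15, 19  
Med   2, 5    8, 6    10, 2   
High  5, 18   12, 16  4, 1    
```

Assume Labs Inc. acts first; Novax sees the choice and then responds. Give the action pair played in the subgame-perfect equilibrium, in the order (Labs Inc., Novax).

(Low, Y)

Work backward from Novax's decision.
- Low: BR = Y, leader payoff 18.
- Med: BR = Y, leader payoff 8.
- High: BR = X, leader payoff 5.
Labs Inc.'s induced payoffs are 18, 8, 5, so Labs Inc. commits to Low. Subgame-perfect outcome: (Low, Y) with payoffs (18, 20).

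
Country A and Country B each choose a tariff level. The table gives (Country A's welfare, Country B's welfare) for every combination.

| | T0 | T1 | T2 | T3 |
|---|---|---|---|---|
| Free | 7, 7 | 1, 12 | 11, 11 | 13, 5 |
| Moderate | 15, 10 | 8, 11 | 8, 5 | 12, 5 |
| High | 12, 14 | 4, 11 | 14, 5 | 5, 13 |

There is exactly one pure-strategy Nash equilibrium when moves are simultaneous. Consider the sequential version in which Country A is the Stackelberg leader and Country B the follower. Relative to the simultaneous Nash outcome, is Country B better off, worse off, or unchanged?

Work backward from Country B's decision.
- Free: Country B compares 7, 12, 11, 5 and picks T1; Country A would get 1.
- Moderate: Country B compares 10, 11, 5, 5 and picks T1; Country A would get 8.
- High: Country B compares 14, 11, 5, 13 and picks T0; Country A would get 12.
Maximizing over 1, 8, 12, Country A chooses High. Subgame-perfect outcome: (High, T0) with payoffs (12, 14).
For the simultaneous game, intersect best replies.
Country A's best replies: T0→Moderate; T1→Moderate; T2→High; T3→Free.
Country B's best replies: Free→T1; Moderate→T1; High→T0.
Only (Moderate, T1) has each player best-responding; Nash payoffs (8, 11).
Country B earns 14 sequentially versus 11 at the Nash outcome: better off.

better off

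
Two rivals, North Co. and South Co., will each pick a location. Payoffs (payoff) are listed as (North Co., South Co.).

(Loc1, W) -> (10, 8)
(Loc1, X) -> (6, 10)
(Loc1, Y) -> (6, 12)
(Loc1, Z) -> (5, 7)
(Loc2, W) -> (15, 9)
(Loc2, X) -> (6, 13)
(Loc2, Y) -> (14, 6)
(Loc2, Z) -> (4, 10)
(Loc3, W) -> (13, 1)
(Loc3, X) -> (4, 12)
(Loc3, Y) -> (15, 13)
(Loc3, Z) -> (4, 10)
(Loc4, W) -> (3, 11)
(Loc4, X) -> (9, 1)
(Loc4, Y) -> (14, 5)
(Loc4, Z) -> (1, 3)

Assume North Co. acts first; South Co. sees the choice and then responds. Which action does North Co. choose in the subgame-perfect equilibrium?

Solve by backward induction (North Co. leads).
- Loc1: BR = Y, leader payoff 6.
- Loc2: BR = X, leader payoff 6.
- Loc3: BR = Y, leader payoff 15.
- Loc4: BR = W, leader payoff 3.
North Co.'s induced payoffs are 6, 6, 15, 3, so North Co. commits to Loc3. Subgame-perfect outcome: (Loc3, Y) with payoffs (15, 13).

Loc3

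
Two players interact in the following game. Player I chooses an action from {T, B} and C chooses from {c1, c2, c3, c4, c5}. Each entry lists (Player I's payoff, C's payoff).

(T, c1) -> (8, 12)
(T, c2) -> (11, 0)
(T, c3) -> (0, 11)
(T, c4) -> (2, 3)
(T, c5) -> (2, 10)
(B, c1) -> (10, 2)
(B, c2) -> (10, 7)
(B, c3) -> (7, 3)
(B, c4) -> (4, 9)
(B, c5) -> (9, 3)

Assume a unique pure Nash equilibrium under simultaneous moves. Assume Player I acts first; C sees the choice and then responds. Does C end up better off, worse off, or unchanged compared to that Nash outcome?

better off

C best-responds to each possible Player I move:
- T: C compares 12, 0, 11, 3, 10 and picks c1; Player I would get 8.
- B: C compares 2, 7, 3, 9, 3 and picks c4; Player I would get 4.
Player I's induced payoffs are 8, 4, so Player I commits to T. Subgame-perfect outcome: (T, c1) with payoffs (8, 12).
For the simultaneous game, intersect best replies.
Player I's best replies: c1→B; c2→T; c3→B; c4→B; c5→B.
C's best replies: T→c1; B→c4.
Only (B, c4) has each player best-responding; Nash payoffs (4, 9).
C earns 12 sequentially versus 9 at the Nash outcome: better off.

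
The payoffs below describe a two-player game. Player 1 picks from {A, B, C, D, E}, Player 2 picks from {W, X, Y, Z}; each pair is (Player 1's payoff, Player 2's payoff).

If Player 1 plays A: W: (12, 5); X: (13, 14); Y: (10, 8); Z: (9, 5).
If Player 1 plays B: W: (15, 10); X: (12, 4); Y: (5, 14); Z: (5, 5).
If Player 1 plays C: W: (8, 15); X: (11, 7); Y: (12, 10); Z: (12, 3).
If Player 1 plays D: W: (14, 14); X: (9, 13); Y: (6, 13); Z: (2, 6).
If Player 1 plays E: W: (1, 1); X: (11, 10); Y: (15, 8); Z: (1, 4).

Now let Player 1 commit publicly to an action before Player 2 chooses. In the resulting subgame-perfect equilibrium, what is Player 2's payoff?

Backward induction with Player 1 moving first.
- A → Player 2 plays X (best of 5, 14, 8, 5); Player 1 gets 13.
- B → Player 2 plays Y (best of 10, 4, 14, 5); Player 1 gets 5.
- C → Player 2 plays W (best of 15, 7, 10, 3); Player 1 gets 8.
- D → Player 2 plays W (best of 14, 13, 13, 6); Player 1 gets 14.
- E → Player 2 plays X (best of 1, 10, 8, 4); Player 1 gets 11.
Among 13, 5, 8, 14, 11, the best is 14 at D. Subgame-perfect outcome: (D, W) with payoffs (14, 14).

14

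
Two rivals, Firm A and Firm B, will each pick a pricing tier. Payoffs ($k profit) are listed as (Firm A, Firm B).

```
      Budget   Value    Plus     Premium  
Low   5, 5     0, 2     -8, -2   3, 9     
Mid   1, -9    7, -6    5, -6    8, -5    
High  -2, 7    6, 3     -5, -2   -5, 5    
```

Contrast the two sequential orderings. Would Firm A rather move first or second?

If Firm A leads: Firm B's best replies are Low→Premium, Mid→Premium, High→Budget; Firm A's induced payoffs 3, 8, -2; outcome (Mid, Premium), payoffs (8, -5).
If Firm B leads: Firm A's best replies are Budget→Low, Value→Mid, Plus→Mid, Premium→Mid; Firm B's induced payoffs 5, -6, -6, -5; outcome (Low, Budget), payoffs (5, 5).
Firm A gets 8 moving first and 5 moving second, so Firm A prefers to move first.

first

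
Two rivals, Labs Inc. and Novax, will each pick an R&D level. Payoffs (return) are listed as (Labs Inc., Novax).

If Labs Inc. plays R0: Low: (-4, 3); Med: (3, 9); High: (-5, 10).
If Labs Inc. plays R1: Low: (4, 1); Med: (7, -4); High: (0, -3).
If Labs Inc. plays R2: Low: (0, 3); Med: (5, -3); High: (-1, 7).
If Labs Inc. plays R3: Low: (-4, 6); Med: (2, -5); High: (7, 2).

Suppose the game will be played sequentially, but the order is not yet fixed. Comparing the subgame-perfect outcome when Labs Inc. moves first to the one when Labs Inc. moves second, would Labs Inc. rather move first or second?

second

If Labs Inc. leads: Novax's best replies are R0→High, R1→Low, R2→High, R3→Low; Labs Inc.'s induced payoffs -5, 4, -1, -4; outcome (R1, Low), payoffs (4, 1).
If Novax leads: Labs Inc.'s best replies are Low→R1, Med→R1, High→R3; Novax's induced payoffs 1, -4, 2; outcome (R3, High), payoffs (7, 2).
Labs Inc. gets 4 moving first and 7 moving second, so Labs Inc. prefers to move second.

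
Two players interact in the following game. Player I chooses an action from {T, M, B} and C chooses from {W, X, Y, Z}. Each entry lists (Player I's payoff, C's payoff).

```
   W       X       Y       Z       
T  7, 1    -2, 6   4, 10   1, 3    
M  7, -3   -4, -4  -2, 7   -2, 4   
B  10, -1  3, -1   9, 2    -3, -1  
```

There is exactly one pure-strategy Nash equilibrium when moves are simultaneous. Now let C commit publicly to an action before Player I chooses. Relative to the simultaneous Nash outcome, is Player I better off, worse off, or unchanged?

Solve by backward induction (C leads).
- W: Player I compares 7, 7, 10 and picks B; C would get -1.
- X: Player I compares -2, -4, 3 and picks B; C would get -1.
- Y: Player I compares 4, -2, 9 and picks B; C would get 2.
- Z: Player I compares 1, -2, -3 and picks T; C would get 3.
C's induced payoffs are -1, -1, 2, 3, so C commits to Z. Subgame-perfect outcome: (T, Z) with payoffs (1, 3).
Now find the simultaneous Nash equilibrium.
Player I's best replies: W→B; X→B; Y→B; Z→T.
C's best replies: T→Y; M→Y; B→Y.
Only (B, Y) has each player best-responding; Nash payoffs (9, 2).
Player I earns 1 sequentially versus 9 at the Nash outcome: worse off.

worse off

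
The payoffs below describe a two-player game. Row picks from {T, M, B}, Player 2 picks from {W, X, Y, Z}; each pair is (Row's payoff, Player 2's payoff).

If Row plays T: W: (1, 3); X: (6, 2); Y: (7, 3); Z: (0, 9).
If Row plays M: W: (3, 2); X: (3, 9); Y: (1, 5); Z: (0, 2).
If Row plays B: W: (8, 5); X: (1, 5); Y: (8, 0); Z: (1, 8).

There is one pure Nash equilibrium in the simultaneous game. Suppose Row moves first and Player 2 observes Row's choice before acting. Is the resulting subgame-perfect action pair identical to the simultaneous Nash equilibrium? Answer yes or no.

no

Work backward from Player 2's decision.
- T → Player 2 plays Z (best of 3, 2, 3, 9); Row gets 0.
- M → Player 2 plays X (best of 2, 9, 5, 2); Row gets 3.
- B → Player 2 plays Z (best of 5, 5, 0, 8); Row gets 1.
Row's induced payoffs are 0, 3, 1, so Row commits to M. Subgame-perfect outcome: (M, X) with payoffs (3, 9).
Now find the simultaneous Nash equilibrium.
Row's best replies: W→B; X→T; Y→B; Z→B.
Player 2's best replies: T→Z; M→X; B→Z.
The unique mutual best reply is (B, Z), giving (1, 8).
Sequential outcome (M, X) differs from the Nash profile (B, Z).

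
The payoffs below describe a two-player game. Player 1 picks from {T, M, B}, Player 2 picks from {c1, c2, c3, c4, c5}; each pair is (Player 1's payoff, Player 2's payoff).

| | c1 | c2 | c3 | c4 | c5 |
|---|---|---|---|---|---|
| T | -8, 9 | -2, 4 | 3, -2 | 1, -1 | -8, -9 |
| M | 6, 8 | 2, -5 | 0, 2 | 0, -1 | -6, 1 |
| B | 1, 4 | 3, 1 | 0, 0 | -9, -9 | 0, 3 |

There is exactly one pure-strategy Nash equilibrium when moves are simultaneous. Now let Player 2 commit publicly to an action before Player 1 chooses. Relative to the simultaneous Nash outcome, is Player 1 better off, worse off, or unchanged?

unchanged

Work backward from Player 1's decision.
- c1: Player 1 compares -8, 6, 1 and picks M; Player 2 would get 8.
- c2: Player 1 compares -2, 2, 3 and picks B; Player 2 would get 1.
- c3: Player 1 compares 3, 0, 0 and picks T; Player 2 would get -2.
- c4: Player 1 compares 1, 0, -9 and picks T; Player 2 would get -1.
- c5: Player 1 compares -8, -6, 0 and picks B; Player 2 would get 3.
Among 8, 1, -2, -1, 3, the best is 8 at c1. Subgame-perfect outcome: (M, c1) with payoffs (6, 8).
Now find the simultaneous Nash equilibrium.
Player 1's best replies: c1→M; c2→B; c3→T; c4→T; c5→B.
Player 2's best replies: T→c1; M→c1; B→c1.
Only (M, c1) has each player best-responding; Nash payoffs (6, 8).
Player 1 earns 6 sequentially versus 6 at the Nash outcome: unchanged.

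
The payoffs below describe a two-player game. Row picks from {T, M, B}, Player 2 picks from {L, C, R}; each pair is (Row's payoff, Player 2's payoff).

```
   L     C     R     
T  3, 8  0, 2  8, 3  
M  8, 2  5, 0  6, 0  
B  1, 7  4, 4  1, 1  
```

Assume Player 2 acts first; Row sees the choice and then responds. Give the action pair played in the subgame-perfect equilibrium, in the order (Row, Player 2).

(T, R)

Work backward from Row's decision.
- L → Row plays M (best of 3, 8, 1); Player 2 gets 2.
- C → Row plays M (best of 0, 5, 4); Player 2 gets 0.
- R → Row plays T (best of 8, 6, 1); Player 2 gets 3.
Among 2, 0, 3, the best is 3 at R. Subgame-perfect outcome: (T, R) with payoffs (8, 3).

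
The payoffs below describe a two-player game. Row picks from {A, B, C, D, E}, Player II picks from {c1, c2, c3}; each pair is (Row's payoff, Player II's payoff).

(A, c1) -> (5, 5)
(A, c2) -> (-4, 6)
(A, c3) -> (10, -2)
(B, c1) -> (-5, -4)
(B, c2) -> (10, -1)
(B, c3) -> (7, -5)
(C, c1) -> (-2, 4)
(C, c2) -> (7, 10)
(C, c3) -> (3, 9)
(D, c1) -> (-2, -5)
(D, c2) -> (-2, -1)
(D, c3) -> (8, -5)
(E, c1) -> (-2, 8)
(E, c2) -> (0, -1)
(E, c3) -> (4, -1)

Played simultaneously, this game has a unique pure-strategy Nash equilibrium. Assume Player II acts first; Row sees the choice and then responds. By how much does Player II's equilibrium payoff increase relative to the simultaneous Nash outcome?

6

Solve by backward induction (Player II leads).
- c1 → Row plays A (best of 5, -5, -2, -2, -2); Player II gets 5.
- c2 → Row plays B (best of -4, 10, 7, -2, 0); Player II gets -1.
- c3 → Row plays A (best of 10, 7, 3, 8, 4); Player II gets -2.
Maximizing over 5, -1, -2, Player II chooses c1. Subgame-perfect outcome: (A, c1) with payoffs (5, 5).
Under simultaneous play:
Row's best replies: c1→A; c2→B; c3→A.
Player II's best replies: A→c2; B→c2; C→c2; D→c2; E→c1.
The unique mutual best reply is (B, c2), giving (10, -1).
Player II's commitment gain: 5 − -1 = 6.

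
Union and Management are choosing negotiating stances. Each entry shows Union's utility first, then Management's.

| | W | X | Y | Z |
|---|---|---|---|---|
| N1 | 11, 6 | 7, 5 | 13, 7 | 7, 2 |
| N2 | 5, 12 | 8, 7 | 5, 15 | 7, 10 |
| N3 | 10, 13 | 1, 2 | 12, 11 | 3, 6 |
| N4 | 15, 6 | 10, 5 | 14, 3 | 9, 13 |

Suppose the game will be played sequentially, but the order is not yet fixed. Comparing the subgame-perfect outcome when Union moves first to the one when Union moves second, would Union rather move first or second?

first

If Union leads: Management's best replies are N1→Y, N2→Y, N3→W, N4→Z; Union's induced payoffs 13, 5, 10, 9; outcome (N1, Y), payoffs (13, 7).
If Management leads: Union's best replies are W→N4, X→N4, Y→N4, Z→N4; Management's induced payoffs 6, 5, 3, 13; outcome (N4, Z), payoffs (9, 13).
Union gets 13 moving first and 9 moving second, so Union prefers to move first.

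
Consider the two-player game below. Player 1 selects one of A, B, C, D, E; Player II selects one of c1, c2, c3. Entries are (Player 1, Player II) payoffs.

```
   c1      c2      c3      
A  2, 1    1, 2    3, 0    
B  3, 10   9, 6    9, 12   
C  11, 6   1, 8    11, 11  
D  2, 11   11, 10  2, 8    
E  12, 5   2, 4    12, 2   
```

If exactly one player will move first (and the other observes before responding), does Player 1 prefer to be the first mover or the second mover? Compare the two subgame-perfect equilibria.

first

If Player 1 leads: Player II's best replies are A→c2, B→c3, C→c3, D→c1, E→c1; Player 1's induced payoffs 1, 9, 11, 2, 12; outcome (E, c1), payoffs (12, 5).
If Player II leads: Player 1's best replies are c1→E, c2→D, c3→E; Player II's induced payoffs 5, 10, 2; outcome (D, c2), payoffs (11, 10).
Player 1 gets 12 moving first and 11 moving second, so Player 1 prefers to move first.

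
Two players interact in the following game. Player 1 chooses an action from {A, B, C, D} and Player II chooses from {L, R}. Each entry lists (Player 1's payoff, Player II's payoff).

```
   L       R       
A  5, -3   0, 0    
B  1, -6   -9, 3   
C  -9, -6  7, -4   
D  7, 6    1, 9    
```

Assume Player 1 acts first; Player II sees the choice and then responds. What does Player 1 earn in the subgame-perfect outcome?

Solve by backward induction (Player 1 leads).
- A → Player II plays R (best of -3, 0); Player 1 gets 0.
- B → Player II plays R (best of -6, 3); Player 1 gets -9.
- C → Player II plays R (best of -6, -4); Player 1 gets 7.
- D → Player II plays R (best of 6, 9); Player 1 gets 1.
Maximizing over 0, -9, 7, 1, Player 1 chooses C. Subgame-perfect outcome: (C, R) with payoffs (7, -4).

7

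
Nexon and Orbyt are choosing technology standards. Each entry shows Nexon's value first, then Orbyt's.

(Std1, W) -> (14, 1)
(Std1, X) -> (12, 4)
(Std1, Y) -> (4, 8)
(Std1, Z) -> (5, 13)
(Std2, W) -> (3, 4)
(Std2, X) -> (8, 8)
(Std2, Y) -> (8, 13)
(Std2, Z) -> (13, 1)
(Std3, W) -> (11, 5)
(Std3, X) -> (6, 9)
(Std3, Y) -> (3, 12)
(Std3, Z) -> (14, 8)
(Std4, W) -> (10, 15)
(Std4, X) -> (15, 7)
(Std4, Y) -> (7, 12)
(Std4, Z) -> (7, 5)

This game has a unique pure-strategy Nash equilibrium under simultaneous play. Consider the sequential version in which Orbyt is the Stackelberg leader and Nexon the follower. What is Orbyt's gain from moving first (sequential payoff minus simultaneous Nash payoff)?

Backward induction with Orbyt moving first.
- W: Nexon compares 14, 3, 11, 10 and picks Std1; Orbyt would get 1.
- X: Nexon compares 12, 8, 6, 15 and picks Std4; Orbyt would get 7.
- Y: Nexon compares 4, 8, 3, 7 and picks Std2; Orbyt would get 13.
- Z: Nexon compares 5, 13, 14, 7 and picks Std3; Orbyt would get 8.
Maximizing over 1, 7, 13, 8, Orbyt chooses Y. Subgame-perfect outcome: (Std2, Y) with payoffs (8, 13).
For the simultaneous game, intersect best replies.
Nexon's best replies: W→Std1; X→Std4; Y→Std2; Z→Std3.
Orbyt's best replies: Std1→Z; Std2→Y; Std3→Y; Std4→W.
The unique mutual best reply is (Std2, Y), giving (8, 13).
Orbyt's commitment gain: 13 − 13 = 0.

0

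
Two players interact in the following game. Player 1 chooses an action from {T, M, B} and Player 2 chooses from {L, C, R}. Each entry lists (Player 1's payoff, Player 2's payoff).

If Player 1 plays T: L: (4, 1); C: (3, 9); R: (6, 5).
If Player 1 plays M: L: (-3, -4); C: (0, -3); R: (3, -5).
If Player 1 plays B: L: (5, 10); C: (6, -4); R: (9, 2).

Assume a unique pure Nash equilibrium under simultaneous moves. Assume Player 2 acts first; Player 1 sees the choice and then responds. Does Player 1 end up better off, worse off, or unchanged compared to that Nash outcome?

unchanged

Work backward from Player 1's decision.
- L → Player 1 plays B (best of 4, -3, 5); Player 2 gets 10.
- C → Player 1 plays B (best of 3, 0, 6); Player 2 gets -4.
- R → Player 1 plays B (best of 6, 3, 9); Player 2 gets 2.
Among 10, -4, 2, the best is 10 at L. Subgame-perfect outcome: (B, L) with payoffs (5, 10).
Under simultaneous play:
Player 1's best replies: L→B; C→B; R→B.
Player 2's best replies: T→C; M→C; B→L.
The unique mutual best reply is (B, L), giving (5, 10).
Player 1 earns 5 sequentially versus 5 at the Nash outcome: unchanged.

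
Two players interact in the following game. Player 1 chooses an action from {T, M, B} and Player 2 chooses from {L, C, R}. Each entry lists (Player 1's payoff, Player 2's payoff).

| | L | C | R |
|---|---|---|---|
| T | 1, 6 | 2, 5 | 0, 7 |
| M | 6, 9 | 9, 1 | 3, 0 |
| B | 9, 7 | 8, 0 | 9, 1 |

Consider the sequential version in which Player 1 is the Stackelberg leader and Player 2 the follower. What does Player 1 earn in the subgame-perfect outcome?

9

Solve by backward induction (Player 1 leads).
- T → Player 2 plays R (best of 6, 5, 7); Player 1 gets 0.
- M → Player 2 plays L (best of 9, 1, 0); Player 1 gets 6.
- B → Player 2 plays L (best of 7, 0, 1); Player 1 gets 9.
Player 1's induced payoffs are 0, 6, 9, so Player 1 commits to B. Subgame-perfect outcome: (B, L) with payoffs (9, 7).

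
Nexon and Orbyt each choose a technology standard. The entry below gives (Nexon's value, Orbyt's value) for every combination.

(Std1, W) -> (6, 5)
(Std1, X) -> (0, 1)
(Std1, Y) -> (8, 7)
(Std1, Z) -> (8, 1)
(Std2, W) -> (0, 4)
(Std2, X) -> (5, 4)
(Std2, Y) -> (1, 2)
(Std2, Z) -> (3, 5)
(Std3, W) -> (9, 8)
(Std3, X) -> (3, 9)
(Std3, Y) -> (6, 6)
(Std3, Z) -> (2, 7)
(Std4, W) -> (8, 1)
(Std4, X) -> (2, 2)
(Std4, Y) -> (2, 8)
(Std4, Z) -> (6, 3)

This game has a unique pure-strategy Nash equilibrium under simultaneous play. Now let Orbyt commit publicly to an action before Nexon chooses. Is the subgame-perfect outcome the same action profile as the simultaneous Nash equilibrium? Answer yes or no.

Work backward from Nexon's decision.
- W → Nexon plays Std3 (best of 6, 0, 9, 8); Orbyt gets 8.
- X → Nexon plays Std2 (best of 0, 5, 3, 2); Orbyt gets 4.
- Y → Nexon plays Std1 (best of 8, 1, 6, 2); Orbyt gets 7.
- Z → Nexon plays Std1 (best of 8, 3, 2, 6); Orbyt gets 1.
Maximizing over 8, 4, 7, 1, Orbyt chooses W. Subgame-perfect outcome: (Std3, W) with payoffs (9, 8).
Under simultaneous play:
Nexon's best replies: W→Std3; X→Std2; Y→Std1; Z→Std1.
Orbyt's best replies: Std1→Y; Std2→Z; Std3→X; Std4→Y.
Only (Std1, Y) has each player best-responding; Nash payoffs (8, 7).
Sequential outcome (Std3, W) differs from the Nash profile (Std1, Y).

no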